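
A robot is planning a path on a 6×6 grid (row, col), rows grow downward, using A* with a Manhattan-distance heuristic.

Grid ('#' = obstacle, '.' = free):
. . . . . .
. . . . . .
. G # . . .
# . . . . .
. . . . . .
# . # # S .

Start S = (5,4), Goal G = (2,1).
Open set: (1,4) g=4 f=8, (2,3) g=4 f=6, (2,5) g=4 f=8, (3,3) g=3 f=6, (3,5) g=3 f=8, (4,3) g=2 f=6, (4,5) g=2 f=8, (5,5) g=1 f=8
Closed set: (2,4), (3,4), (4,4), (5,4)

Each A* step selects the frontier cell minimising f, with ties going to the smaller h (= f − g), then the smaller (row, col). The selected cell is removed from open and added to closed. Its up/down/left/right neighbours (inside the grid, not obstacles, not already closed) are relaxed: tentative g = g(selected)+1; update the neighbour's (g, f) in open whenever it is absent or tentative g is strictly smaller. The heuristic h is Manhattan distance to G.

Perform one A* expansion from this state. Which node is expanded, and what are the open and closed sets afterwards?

expanded=(2,3); open=[(1,3) g=5 f=8, (1,4) g=4 f=8, (2,5) g=4 f=8, (3,3) g=3 f=6, (3,5) g=3 f=8, (4,3) g=2 f=6, (4,5) g=2 f=8, (5,5) g=1 f=8]; closed=[(2,3), (2,4), (3,4), (4,4), (5,4)]

step 1: expand (2,3) (f=6, h=2) → closed; open now [(1,3) g=5 f=8, (1,4) g=4 f=8, (2,5) g=4 f=8, (3,3) g=3 f=6, (3,5) g=3 f=8, (4,3) g=2 f=6, (4,5) g=2 f=8, (5,5) g=1 f=8]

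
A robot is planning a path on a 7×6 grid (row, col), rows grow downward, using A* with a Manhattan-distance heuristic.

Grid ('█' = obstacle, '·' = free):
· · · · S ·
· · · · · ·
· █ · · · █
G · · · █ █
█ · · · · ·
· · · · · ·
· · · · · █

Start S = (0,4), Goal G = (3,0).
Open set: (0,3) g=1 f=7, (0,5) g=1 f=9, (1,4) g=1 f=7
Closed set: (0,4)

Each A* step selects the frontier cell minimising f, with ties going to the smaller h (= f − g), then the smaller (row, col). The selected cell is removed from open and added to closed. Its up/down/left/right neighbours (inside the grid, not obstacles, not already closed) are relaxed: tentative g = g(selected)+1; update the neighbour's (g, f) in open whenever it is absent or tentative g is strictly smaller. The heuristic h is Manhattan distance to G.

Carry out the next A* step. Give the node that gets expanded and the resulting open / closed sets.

expanded=(0,3); open=[(0,2) g=2 f=7, (0,5) g=1 f=9, (1,3) g=2 f=7, (1,4) g=1 f=7]; closed=[(0,3), (0,4)]

step 1: expand (0,3) (f=7, h=6) → closed; open now [(0,2) g=2 f=7, (0,5) g=1 f=9, (1,3) g=2 f=7, (1,4) g=1 f=7]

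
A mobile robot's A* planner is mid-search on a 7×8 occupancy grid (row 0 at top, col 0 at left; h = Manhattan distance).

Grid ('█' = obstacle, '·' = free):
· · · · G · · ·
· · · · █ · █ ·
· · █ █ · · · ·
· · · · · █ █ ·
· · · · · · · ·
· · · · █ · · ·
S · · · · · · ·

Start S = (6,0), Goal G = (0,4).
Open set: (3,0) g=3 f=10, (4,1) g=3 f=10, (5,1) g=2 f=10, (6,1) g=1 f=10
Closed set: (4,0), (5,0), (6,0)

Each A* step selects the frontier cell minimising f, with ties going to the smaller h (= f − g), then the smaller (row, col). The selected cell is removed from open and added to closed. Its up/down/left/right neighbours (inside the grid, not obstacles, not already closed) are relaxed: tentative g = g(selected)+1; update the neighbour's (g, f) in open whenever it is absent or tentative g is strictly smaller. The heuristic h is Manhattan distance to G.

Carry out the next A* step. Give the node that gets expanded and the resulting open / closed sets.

step 1: expand (3,0) (f=10, h=7) → closed; open now [(2,0) g=4 f=10, (3,1) g=4 f=10, (4,1) g=3 f=10, (5,1) g=2 f=10, (6,1) g=1 f=10]

expanded=(3,0); open=[(2,0) g=4 f=10, (3,1) g=4 f=10, (4,1) g=3 f=10, (5,1) g=2 f=10, (6,1) g=1 f=10]; closed=[(3,0), (4,0), (5,0), (6,0)]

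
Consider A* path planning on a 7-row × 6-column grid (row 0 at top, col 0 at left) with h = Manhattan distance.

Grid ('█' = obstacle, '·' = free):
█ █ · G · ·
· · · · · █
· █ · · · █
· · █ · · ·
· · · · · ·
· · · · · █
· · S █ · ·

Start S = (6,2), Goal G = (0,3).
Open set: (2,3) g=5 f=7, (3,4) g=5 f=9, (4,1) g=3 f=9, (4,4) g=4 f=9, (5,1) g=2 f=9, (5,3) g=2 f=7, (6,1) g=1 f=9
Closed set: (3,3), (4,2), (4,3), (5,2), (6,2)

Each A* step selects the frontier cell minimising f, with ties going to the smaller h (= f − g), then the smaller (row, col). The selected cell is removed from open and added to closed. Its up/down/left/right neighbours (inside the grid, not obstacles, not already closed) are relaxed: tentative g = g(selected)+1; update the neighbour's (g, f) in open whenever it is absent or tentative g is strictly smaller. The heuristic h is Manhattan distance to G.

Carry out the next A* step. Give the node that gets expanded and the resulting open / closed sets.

step 1: expand (2,3) (f=7, h=2) → closed; open now [(1,3) g=6 f=7, (2,2) g=6 f=9, (2,4) g=6 f=9, (3,4) g=5 f=9, (4,1) g=3 f=9, (4,4) g=4 f=9, (5,1) g=2 f=9, (5,3) g=2 f=7, (6,1) g=1 f=9]

expanded=(2,3); open=[(1,3) g=6 f=7, (2,2) g=6 f=9, (2,4) g=6 f=9, (3,4) g=5 f=9, (4,1) g=3 f=9, (4,4) g=4 f=9, (5,1) g=2 f=9, (5,3) g=2 f=7, (6,1) g=1 f=9]; closed=[(2,3), (3,3), (4,2), (4,3), (5,2), (6,2)]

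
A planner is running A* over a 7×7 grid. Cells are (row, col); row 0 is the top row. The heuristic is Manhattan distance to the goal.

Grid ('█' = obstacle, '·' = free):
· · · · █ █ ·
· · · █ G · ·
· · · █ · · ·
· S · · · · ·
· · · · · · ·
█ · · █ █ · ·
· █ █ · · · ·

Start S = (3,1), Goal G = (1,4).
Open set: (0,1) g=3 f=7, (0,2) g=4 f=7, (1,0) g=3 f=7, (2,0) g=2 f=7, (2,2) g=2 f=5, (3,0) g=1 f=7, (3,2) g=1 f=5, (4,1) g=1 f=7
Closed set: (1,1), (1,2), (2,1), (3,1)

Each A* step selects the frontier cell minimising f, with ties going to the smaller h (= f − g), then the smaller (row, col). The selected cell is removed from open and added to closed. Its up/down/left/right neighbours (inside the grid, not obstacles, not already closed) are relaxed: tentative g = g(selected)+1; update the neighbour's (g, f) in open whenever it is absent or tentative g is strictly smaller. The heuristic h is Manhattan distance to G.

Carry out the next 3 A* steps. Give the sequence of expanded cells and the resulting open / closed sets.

order=[(2,2) → (3,2) → (3,3)]; open=[(0,1) g=3 f=7, (0,2) g=4 f=7, (1,0) g=3 f=7, (2,0) g=2 f=7, (3,0) g=1 f=7, (3,4) g=3 f=5, (4,1) g=1 f=7, (4,2) g=2 f=7, (4,3) g=3 f=7]; closed=[(1,1), (1,2), (2,1), (2,2), (3,1), (3,2), (3,3)]

step 1: expand (2,2) (f=5, h=3) → closed; open now [(0,1) g=3 f=7, (0,2) g=4 f=7, (1,0) g=3 f=7, (2,0) g=2 f=7, (3,0) g=1 f=7, (3,2) g=1 f=5, (4,1) g=1 f=7]
step 2: expand (3,2) (f=5, h=4) → closed; open now [(0,1) g=3 f=7, (0,2) g=4 f=7, (1,0) g=3 f=7, (2,0) g=2 f=7, (3,0) g=1 f=7, (3,3) g=2 f=5, (4,1) g=1 f=7, (4,2) g=2 f=7]
step 3: expand (3,3) (f=5, h=3) → closed; open now [(0,1) g=3 f=7, (0,2) g=4 f=7, (1,0) g=3 f=7, (2,0) g=2 f=7, (3,0) g=1 f=7, (3,4) g=3 f=5, (4,1) g=1 f=7, (4,2) g=2 f=7, (4,3) g=3 f=7]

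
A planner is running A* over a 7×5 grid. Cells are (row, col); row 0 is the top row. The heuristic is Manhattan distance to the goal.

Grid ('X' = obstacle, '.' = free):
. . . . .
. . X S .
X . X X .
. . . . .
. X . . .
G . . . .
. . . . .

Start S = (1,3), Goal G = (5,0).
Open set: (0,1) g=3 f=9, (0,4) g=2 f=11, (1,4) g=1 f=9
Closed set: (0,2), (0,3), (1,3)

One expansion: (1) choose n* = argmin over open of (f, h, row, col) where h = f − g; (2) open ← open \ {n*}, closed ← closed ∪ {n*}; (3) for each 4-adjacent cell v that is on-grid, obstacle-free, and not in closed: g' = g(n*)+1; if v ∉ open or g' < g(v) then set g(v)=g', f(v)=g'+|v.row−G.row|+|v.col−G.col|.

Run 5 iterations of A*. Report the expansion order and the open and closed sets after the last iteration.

step 1: expand (0,1) (f=9, h=6) → closed; open now [(0,0) g=4 f=9, (0,4) g=2 f=11, (1,1) g=4 f=9, (1,4) g=1 f=9]
step 2: expand (0,0) (f=9, h=5) → closed; open now [(0,4) g=2 f=11, (1,0) g=5 f=9, (1,1) g=4 f=9, (1,4) g=1 f=9]
step 3: expand (1,0) (f=9, h=4) → closed; open now [(0,4) g=2 f=11, (1,1) g=4 f=9, (1,4) g=1 f=9]
step 4: expand (1,1) (f=9, h=5) → closed; open now [(0,4) g=2 f=11, (1,4) g=1 f=9, (2,1) g=5 f=9]
step 5: expand (2,1) (f=9, h=4) → closed; open now [(0,4) g=2 f=11, (1,4) g=1 f=9, (3,1) g=6 f=9]

order=[(0,1) → (0,0) → (1,0) → (1,1) → (2,1)]; open=[(0,4) g=2 f=11, (1,4) g=1 f=9, (3,1) g=6 f=9]; closed=[(0,0), (0,1), (0,2), (0,3), (1,0), (1,1), (1,3), (2,1)]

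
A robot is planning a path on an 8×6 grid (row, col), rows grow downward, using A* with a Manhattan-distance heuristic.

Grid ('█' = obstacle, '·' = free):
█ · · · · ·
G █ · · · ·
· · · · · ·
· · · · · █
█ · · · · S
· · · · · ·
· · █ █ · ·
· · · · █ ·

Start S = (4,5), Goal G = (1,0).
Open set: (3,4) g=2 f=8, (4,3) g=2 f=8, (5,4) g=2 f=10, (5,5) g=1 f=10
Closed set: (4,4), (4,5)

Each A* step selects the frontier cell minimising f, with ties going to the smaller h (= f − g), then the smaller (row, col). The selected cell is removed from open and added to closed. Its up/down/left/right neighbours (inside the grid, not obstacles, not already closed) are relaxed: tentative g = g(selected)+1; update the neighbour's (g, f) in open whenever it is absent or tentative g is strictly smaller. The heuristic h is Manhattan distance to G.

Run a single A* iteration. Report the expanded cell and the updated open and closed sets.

step 1: expand (3,4) (f=8, h=6) → closed; open now [(2,4) g=3 f=8, (3,3) g=3 f=8, (4,3) g=2 f=8, (5,4) g=2 f=10, (5,5) g=1 f=10]

expanded=(3,4); open=[(2,4) g=3 f=8, (3,3) g=3 f=8, (4,3) g=2 f=8, (5,4) g=2 f=10, (5,5) g=1 f=10]; closed=[(3,4), (4,4), (4,5)]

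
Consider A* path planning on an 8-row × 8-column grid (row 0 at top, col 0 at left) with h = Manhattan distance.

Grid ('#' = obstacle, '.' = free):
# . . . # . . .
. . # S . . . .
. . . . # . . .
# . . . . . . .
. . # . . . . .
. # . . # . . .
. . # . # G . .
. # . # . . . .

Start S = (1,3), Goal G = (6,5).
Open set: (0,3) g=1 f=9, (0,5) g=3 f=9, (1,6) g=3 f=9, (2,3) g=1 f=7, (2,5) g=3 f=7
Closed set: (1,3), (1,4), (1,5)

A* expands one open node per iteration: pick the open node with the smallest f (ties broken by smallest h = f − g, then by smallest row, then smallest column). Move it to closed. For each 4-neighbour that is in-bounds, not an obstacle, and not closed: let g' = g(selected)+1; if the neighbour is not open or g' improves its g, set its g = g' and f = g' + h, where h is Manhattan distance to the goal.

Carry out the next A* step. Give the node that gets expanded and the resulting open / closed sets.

step 1: expand (2,5) (f=7, h=4) → closed; open now [(0,3) g=1 f=9, (0,5) g=3 f=9, (1,6) g=3 f=9, (2,3) g=1 f=7, (2,6) g=4 f=9, (3,5) g=4 f=7]

expanded=(2,5); open=[(0,3) g=1 f=9, (0,5) g=3 f=9, (1,6) g=3 f=9, (2,3) g=1 f=7, (2,6) g=4 f=9, (3,5) g=4 f=7]; closed=[(1,3), (1,4), (1,5), (2,5)]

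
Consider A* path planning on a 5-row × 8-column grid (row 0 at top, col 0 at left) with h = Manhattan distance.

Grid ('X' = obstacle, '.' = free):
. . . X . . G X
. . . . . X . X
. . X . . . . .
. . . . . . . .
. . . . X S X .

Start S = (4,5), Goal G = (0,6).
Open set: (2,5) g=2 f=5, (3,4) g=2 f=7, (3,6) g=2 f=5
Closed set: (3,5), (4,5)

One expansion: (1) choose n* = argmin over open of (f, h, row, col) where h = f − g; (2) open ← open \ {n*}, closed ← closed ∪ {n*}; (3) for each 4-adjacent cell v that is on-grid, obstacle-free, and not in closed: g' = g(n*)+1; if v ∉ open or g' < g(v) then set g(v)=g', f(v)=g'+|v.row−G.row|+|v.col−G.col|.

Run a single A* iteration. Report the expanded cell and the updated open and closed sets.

expanded=(2,5); open=[(2,4) g=3 f=7, (2,6) g=3 f=5, (3,4) g=2 f=7, (3,6) g=2 f=5]; closed=[(2,5), (3,5), (4,5)]

step 1: expand (2,5) (f=5, h=3) → closed; open now [(2,4) g=3 f=7, (2,6) g=3 f=5, (3,4) g=2 f=7, (3,6) g=2 f=5]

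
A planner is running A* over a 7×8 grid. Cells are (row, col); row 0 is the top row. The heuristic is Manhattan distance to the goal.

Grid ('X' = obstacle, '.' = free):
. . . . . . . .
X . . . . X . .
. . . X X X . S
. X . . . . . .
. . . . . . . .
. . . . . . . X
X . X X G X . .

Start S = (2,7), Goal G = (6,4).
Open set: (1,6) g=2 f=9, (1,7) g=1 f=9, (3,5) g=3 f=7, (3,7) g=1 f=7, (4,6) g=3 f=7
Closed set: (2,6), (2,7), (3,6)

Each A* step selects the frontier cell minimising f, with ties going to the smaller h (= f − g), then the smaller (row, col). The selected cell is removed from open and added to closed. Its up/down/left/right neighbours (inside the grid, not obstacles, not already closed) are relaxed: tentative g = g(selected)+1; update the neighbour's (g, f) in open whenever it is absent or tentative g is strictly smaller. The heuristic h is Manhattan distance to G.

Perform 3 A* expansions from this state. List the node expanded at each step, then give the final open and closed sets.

order=[(3,5) → (3,4) → (4,4)]; open=[(1,6) g=2 f=9, (1,7) g=1 f=9, (3,3) g=5 f=9, (3,7) g=1 f=7, (4,3) g=6 f=9, (4,5) g=4 f=7, (4,6) g=3 f=7, (5,4) g=6 f=7]; closed=[(2,6), (2,7), (3,4), (3,5), (3,6), (4,4)]

step 1: expand (3,5) (f=7, h=4) → closed; open now [(1,6) g=2 f=9, (1,7) g=1 f=9, (3,4) g=4 f=7, (3,7) g=1 f=7, (4,5) g=4 f=7, (4,6) g=3 f=7]
step 2: expand (3,4) (f=7, h=3) → closed; open now [(1,6) g=2 f=9, (1,7) g=1 f=9, (3,3) g=5 f=9, (3,7) g=1 f=7, (4,4) g=5 f=7, (4,5) g=4 f=7, (4,6) g=3 f=7]
step 3: expand (4,4) (f=7, h=2) → closed; open now [(1,6) g=2 f=9, (1,7) g=1 f=9, (3,3) g=5 f=9, (3,7) g=1 f=7, (4,3) g=6 f=9, (4,5) g=4 f=7, (4,6) g=3 f=7, (5,4) g=6 f=7]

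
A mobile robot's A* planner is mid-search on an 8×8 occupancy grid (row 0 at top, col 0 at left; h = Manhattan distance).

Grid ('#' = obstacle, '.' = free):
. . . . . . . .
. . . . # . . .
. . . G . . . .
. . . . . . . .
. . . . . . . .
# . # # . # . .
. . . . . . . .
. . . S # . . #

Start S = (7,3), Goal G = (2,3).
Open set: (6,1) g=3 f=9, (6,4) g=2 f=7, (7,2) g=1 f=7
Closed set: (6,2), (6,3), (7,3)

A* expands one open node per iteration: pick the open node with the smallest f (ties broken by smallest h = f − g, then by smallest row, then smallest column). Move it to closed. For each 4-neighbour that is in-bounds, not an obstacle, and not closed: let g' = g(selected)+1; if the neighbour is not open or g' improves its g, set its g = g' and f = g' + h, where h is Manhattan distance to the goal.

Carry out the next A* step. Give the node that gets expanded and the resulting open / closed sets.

expanded=(6,4); open=[(5,4) g=3 f=7, (6,1) g=3 f=9, (6,5) g=3 f=9, (7,2) g=1 f=7]; closed=[(6,2), (6,3), (6,4), (7,3)]

step 1: expand (6,4) (f=7, h=5) → closed; open now [(5,4) g=3 f=7, (6,1) g=3 f=9, (6,5) g=3 f=9, (7,2) g=1 f=7]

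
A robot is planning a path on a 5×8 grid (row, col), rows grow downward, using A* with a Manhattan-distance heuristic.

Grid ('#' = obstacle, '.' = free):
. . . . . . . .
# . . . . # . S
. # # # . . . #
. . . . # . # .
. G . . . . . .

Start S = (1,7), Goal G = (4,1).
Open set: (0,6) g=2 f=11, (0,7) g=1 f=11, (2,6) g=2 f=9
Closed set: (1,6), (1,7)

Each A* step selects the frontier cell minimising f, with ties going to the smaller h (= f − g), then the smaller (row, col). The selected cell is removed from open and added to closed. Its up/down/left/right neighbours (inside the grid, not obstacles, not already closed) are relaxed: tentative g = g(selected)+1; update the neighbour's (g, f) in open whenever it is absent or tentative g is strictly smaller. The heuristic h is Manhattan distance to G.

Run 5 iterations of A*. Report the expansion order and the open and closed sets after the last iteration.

step 1: expand (2,6) (f=9, h=7) → closed; open now [(0,6) g=2 f=11, (0,7) g=1 f=11, (2,5) g=3 f=9]
step 2: expand (2,5) (f=9, h=6) → closed; open now [(0,6) g=2 f=11, (0,7) g=1 f=11, (2,4) g=4 f=9, (3,5) g=4 f=9]
step 3: expand (2,4) (f=9, h=5) → closed; open now [(0,6) g=2 f=11, (0,7) g=1 f=11, (1,4) g=5 f=11, (3,5) g=4 f=9]
step 4: expand (3,5) (f=9, h=5) → closed; open now [(0,6) g=2 f=11, (0,7) g=1 f=11, (1,4) g=5 f=11, (4,5) g=5 f=9]
step 5: expand (4,5) (f=9, h=4) → closed; open now [(0,6) g=2 f=11, (0,7) g=1 f=11, (1,4) g=5 f=11, (4,4) g=6 f=9, (4,6) g=6 f=11]

order=[(2,6) → (2,5) → (2,4) → (3,5) → (4,5)]; open=[(0,6) g=2 f=11, (0,7) g=1 f=11, (1,4) g=5 f=11, (4,4) g=6 f=9, (4,6) g=6 f=11]; closed=[(1,6), (1,7), (2,4), (2,5), (2,6), (3,5), (4,5)]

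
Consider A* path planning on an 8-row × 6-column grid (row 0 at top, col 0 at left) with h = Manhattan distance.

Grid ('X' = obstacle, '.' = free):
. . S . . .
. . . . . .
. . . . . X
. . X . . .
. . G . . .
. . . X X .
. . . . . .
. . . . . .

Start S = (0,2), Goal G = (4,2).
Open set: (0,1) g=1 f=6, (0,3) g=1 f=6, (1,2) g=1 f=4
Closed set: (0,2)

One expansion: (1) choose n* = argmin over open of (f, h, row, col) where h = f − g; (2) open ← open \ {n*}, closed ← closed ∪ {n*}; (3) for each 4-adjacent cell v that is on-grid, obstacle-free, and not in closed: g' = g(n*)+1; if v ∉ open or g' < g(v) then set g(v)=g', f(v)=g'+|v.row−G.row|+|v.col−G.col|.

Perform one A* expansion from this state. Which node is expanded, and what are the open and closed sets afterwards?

step 1: expand (1,2) (f=4, h=3) → closed; open now [(0,1) g=1 f=6, (0,3) g=1 f=6, (1,1) g=2 f=6, (1,3) g=2 f=6, (2,2) g=2 f=4]

expanded=(1,2); open=[(0,1) g=1 f=6, (0,3) g=1 f=6, (1,1) g=2 f=6, (1,3) g=2 f=6, (2,2) g=2 f=4]; closed=[(0,2), (1,2)]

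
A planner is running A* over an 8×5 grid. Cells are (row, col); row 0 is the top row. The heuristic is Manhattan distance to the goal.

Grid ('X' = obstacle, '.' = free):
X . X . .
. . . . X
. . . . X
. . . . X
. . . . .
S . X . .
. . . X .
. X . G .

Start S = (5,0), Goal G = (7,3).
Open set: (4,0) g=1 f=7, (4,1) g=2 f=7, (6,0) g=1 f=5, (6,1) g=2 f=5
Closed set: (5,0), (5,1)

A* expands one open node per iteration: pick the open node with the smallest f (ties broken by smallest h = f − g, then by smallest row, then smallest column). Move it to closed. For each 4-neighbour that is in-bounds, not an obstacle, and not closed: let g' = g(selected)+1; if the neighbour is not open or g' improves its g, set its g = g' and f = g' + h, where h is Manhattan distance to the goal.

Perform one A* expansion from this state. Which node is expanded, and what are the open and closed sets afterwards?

step 1: expand (6,1) (f=5, h=3) → closed; open now [(4,0) g=1 f=7, (4,1) g=2 f=7, (6,0) g=1 f=5, (6,2) g=3 f=5]

expanded=(6,1); open=[(4,0) g=1 f=7, (4,1) g=2 f=7, (6,0) g=1 f=5, (6,2) g=3 f=5]; closed=[(5,0), (5,1), (6,1)]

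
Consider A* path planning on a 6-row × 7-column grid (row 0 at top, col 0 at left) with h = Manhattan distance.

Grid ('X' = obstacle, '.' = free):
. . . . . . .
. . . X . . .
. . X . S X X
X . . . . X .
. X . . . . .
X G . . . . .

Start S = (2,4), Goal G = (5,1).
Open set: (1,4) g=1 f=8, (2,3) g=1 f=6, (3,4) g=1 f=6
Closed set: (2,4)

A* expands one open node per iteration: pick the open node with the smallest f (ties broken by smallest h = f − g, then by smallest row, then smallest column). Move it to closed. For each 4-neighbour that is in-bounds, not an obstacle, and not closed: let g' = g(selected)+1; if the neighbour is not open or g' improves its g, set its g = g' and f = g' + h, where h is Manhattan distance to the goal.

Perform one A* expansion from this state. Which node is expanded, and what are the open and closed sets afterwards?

expanded=(2,3); open=[(1,4) g=1 f=8, (3,3) g=2 f=6, (3,4) g=1 f=6]; closed=[(2,3), (2,4)]

step 1: expand (2,3) (f=6, h=5) → closed; open now [(1,4) g=1 f=8, (3,3) g=2 f=6, (3,4) g=1 f=6]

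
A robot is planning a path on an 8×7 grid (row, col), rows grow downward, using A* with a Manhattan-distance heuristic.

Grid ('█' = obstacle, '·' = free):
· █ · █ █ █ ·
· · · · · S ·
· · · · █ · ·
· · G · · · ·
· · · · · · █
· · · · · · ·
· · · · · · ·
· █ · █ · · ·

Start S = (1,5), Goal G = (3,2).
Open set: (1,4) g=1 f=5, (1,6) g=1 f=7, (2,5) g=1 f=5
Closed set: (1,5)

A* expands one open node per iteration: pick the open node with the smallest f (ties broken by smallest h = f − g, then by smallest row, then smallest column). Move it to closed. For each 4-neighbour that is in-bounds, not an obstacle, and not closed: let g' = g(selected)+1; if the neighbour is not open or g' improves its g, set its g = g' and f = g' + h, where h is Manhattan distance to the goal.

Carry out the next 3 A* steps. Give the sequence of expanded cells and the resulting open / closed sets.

step 1: expand (1,4) (f=5, h=4) → closed; open now [(1,3) g=2 f=5, (1,6) g=1 f=7, (2,5) g=1 f=5]
step 2: expand (1,3) (f=5, h=3) → closed; open now [(1,2) g=3 f=5, (1,6) g=1 f=7, (2,3) g=3 f=5, (2,5) g=1 f=5]
step 3: expand (1,2) (f=5, h=2) → closed; open now [(0,2) g=4 f=7, (1,1) g=4 f=7, (1,6) g=1 f=7, (2,2) g=4 f=5, (2,3) g=3 f=5, (2,5) g=1 f=5]

order=[(1,4) → (1,3) → (1,2)]; open=[(0,2) g=4 f=7, (1,1) g=4 f=7, (1,6) g=1 f=7, (2,2) g=4 f=5, (2,3) g=3 f=5, (2,5) g=1 f=5]; closed=[(1,2), (1,3), (1,4), (1,5)]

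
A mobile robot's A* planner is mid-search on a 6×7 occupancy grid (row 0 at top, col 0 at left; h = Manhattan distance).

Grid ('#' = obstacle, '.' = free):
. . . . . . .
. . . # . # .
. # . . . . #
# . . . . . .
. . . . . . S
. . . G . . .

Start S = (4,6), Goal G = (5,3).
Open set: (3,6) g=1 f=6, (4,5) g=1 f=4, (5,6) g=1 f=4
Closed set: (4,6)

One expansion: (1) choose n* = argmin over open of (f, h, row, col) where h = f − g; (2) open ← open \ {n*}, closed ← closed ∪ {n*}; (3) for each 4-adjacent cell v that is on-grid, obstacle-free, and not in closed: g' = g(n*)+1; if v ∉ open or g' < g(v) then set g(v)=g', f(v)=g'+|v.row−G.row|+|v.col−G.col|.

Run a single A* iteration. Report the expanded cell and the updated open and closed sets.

expanded=(4,5); open=[(3,5) g=2 f=6, (3,6) g=1 f=6, (4,4) g=2 f=4, (5,5) g=2 f=4, (5,6) g=1 f=4]; closed=[(4,5), (4,6)]

step 1: expand (4,5) (f=4, h=3) → closed; open now [(3,5) g=2 f=6, (3,6) g=1 f=6, (4,4) g=2 f=4, (5,5) g=2 f=4, (5,6) g=1 f=4]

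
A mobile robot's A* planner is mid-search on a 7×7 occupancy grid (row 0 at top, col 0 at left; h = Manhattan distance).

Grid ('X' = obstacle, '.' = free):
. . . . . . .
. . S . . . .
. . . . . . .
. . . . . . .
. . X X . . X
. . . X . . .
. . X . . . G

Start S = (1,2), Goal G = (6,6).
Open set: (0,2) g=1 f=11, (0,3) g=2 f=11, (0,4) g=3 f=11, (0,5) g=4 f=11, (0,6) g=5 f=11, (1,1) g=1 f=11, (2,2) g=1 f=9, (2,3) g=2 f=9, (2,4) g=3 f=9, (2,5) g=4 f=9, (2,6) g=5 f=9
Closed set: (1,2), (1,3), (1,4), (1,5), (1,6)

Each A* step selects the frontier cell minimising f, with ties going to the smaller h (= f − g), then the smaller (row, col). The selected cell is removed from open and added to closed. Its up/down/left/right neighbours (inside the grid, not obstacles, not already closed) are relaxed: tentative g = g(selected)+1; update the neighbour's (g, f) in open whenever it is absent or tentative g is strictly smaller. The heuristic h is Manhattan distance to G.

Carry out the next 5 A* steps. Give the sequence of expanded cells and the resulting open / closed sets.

order=[(2,6) → (3,6) → (2,5) → (3,5) → (4,5)]; open=[(0,2) g=1 f=11, (0,3) g=2 f=11, (0,4) g=3 f=11, (0,5) g=4 f=11, (0,6) g=5 f=11, (1,1) g=1 f=11, (2,2) g=1 f=9, (2,3) g=2 f=9, (2,4) g=3 f=9, (3,4) g=6 f=11, (4,4) g=7 f=11, (5,5) g=7 f=9]; closed=[(1,2), (1,3), (1,4), (1,5), (1,6), (2,5), (2,6), (3,5), (3,6), (4,5)]

step 1: expand (2,6) (f=9, h=4) → closed; open now [(0,2) g=1 f=11, (0,3) g=2 f=11, (0,4) g=3 f=11, (0,5) g=4 f=11, (0,6) g=5 f=11, (1,1) g=1 f=11, (2,2) g=1 f=9, (2,3) g=2 f=9, (2,4) g=3 f=9, (2,5) g=4 f=9, (3,6) g=6 f=9]
step 2: expand (3,6) (f=9, h=3) → closed; open now [(0,2) g=1 f=11, (0,3) g=2 f=11, (0,4) g=3 f=11, (0,5) g=4 f=11, (0,6) g=5 f=11, (1,1) g=1 f=11, (2,2) g=1 f=9, (2,3) g=2 f=9, (2,4) g=3 f=9, (2,5) g=4 f=9, (3,5) g=7 f=11]
step 3: expand (2,5) (f=9, h=5) → closed; open now [(0,2) g=1 f=11, (0,3) g=2 f=11, (0,4) g=3 f=11, (0,5) g=4 f=11, (0,6) g=5 f=11, (1,1) g=1 f=11, (2,2) g=1 f=9, (2,3) g=2 f=9, (2,4) g=3 f=9, (3,5) g=5 f=9]
step 4: expand (3,5) (f=9, h=4) → closed; open now [(0,2) g=1 f=11, (0,3) g=2 f=11, (0,4) g=3 f=11, (0,5) g=4 f=11, (0,6) g=5 f=11, (1,1) g=1 f=11, (2,2) g=1 f=9, (2,3) g=2 f=9, (2,4) g=3 f=9, (3,4) g=6 f=11, (4,5) g=6 f=9]
step 5: expand (4,5) (f=9, h=3) → closed; open now [(0,2) g=1 f=11, (0,3) g=2 f=11, (0,4) g=3 f=11, (0,5) g=4 f=11, (0,6) g=5 f=11, (1,1) g=1 f=11, (2,2) g=1 f=9, (2,3) g=2 f=9, (2,4) g=3 f=9, (3,4) g=6 f=11, (4,4) g=7 f=11, (5,5) g=7 f=9]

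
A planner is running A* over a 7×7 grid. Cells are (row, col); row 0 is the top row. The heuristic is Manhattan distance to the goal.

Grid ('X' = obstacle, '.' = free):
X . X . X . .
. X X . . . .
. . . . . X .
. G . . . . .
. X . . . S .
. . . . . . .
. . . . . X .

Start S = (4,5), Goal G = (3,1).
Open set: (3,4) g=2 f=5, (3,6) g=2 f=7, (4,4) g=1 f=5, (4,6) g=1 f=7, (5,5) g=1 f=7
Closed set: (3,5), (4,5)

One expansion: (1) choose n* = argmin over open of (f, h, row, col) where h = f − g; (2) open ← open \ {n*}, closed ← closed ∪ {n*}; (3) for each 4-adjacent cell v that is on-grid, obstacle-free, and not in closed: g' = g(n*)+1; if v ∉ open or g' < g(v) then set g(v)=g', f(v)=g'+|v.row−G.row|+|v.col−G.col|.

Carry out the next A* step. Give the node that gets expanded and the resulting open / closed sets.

step 1: expand (3,4) (f=5, h=3) → closed; open now [(2,4) g=3 f=7, (3,3) g=3 f=5, (3,6) g=2 f=7, (4,4) g=1 f=5, (4,6) g=1 f=7, (5,5) g=1 f=7]

expanded=(3,4); open=[(2,4) g=3 f=7, (3,3) g=3 f=5, (3,6) g=2 f=7, (4,4) g=1 f=5, (4,6) g=1 f=7, (5,5) g=1 f=7]; closed=[(3,4), (3,5), (4,5)]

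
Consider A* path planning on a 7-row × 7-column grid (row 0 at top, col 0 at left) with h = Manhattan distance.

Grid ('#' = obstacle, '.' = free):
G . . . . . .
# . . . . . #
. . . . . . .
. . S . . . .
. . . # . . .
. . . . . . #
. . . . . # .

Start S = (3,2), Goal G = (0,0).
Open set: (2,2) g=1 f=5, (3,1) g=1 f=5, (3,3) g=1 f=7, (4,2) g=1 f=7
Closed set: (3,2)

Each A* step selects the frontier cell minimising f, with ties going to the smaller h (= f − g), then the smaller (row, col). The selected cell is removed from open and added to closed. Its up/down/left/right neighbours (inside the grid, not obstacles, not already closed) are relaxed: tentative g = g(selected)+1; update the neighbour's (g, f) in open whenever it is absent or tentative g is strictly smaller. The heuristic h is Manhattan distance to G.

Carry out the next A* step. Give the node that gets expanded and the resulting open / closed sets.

step 1: expand (2,2) (f=5, h=4) → closed; open now [(1,2) g=2 f=5, (2,1) g=2 f=5, (2,3) g=2 f=7, (3,1) g=1 f=5, (3,3) g=1 f=7, (4,2) g=1 f=7]

expanded=(2,2); open=[(1,2) g=2 f=5, (2,1) g=2 f=5, (2,3) g=2 f=7, (3,1) g=1 f=5, (3,3) g=1 f=7, (4,2) g=1 f=7]; closed=[(2,2), (3,2)]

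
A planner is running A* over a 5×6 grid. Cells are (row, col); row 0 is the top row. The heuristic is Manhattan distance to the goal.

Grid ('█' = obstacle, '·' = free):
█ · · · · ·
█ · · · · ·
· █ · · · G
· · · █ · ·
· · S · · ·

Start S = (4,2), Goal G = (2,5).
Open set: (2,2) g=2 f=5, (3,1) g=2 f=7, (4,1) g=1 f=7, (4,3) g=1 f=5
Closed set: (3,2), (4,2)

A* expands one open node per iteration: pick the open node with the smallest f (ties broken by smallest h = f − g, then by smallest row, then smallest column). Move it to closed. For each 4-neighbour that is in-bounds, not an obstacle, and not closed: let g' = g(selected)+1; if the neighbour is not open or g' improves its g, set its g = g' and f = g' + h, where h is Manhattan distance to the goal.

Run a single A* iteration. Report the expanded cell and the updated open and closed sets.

step 1: expand (2,2) (f=5, h=3) → closed; open now [(1,2) g=3 f=7, (2,3) g=3 f=5, (3,1) g=2 f=7, (4,1) g=1 f=7, (4,3) g=1 f=5]

expanded=(2,2); open=[(1,2) g=3 f=7, (2,3) g=3 f=5, (3,1) g=2 f=7, (4,1) g=1 f=7, (4,3) g=1 f=5]; closed=[(2,2), (3,2), (4,2)]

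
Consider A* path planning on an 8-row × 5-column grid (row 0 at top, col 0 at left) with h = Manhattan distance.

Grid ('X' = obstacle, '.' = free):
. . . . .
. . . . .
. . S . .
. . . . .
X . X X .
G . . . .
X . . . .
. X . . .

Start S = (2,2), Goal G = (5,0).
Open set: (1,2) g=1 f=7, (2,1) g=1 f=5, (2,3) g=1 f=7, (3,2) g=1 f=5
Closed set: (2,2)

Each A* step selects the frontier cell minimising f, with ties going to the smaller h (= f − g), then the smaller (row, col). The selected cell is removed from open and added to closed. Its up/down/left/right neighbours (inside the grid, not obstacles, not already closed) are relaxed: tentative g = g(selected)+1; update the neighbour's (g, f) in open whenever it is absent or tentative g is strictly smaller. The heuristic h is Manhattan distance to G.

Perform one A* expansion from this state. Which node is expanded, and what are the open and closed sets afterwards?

expanded=(2,1); open=[(1,1) g=2 f=7, (1,2) g=1 f=7, (2,0) g=2 f=5, (2,3) g=1 f=7, (3,1) g=2 f=5, (3,2) g=1 f=5]; closed=[(2,1), (2,2)]

step 1: expand (2,1) (f=5, h=4) → closed; open now [(1,1) g=2 f=7, (1,2) g=1 f=7, (2,0) g=2 f=5, (2,3) g=1 f=7, (3,1) g=2 f=5, (3,2) g=1 f=5]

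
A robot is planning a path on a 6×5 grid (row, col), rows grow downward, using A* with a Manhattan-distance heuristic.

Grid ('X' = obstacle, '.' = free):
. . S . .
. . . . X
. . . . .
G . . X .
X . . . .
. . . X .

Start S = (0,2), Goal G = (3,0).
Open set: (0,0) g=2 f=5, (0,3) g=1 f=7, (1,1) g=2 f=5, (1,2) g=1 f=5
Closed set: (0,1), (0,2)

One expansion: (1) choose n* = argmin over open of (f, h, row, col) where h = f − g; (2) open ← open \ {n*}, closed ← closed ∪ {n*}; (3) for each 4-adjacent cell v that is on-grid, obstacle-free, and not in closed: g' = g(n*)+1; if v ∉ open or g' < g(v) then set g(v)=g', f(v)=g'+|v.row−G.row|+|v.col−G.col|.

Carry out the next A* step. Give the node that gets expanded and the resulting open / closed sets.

expanded=(0,0); open=[(0,3) g=1 f=7, (1,0) g=3 f=5, (1,1) g=2 f=5, (1,2) g=1 f=5]; closed=[(0,0), (0,1), (0,2)]

step 1: expand (0,0) (f=5, h=3) → closed; open now [(0,3) g=1 f=7, (1,0) g=3 f=5, (1,1) g=2 f=5, (1,2) g=1 f=5]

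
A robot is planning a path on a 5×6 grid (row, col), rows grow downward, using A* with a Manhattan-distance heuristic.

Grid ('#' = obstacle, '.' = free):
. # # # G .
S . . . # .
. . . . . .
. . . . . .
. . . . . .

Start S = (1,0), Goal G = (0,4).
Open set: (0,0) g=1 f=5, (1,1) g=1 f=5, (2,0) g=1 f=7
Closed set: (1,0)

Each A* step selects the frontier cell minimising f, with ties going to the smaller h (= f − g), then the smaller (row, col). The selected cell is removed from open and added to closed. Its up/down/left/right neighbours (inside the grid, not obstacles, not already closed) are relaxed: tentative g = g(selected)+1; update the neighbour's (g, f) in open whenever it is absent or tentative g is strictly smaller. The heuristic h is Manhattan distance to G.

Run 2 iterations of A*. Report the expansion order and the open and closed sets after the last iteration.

step 1: expand (0,0) (f=5, h=4) → closed; open now [(1,1) g=1 f=5, (2,0) g=1 f=7]
step 2: expand (1,1) (f=5, h=4) → closed; open now [(1,2) g=2 f=5, (2,0) g=1 f=7, (2,1) g=2 f=7]

order=[(0,0) → (1,1)]; open=[(1,2) g=2 f=5, (2,0) g=1 f=7, (2,1) g=2 f=7]; closed=[(0,0), (1,0), (1,1)]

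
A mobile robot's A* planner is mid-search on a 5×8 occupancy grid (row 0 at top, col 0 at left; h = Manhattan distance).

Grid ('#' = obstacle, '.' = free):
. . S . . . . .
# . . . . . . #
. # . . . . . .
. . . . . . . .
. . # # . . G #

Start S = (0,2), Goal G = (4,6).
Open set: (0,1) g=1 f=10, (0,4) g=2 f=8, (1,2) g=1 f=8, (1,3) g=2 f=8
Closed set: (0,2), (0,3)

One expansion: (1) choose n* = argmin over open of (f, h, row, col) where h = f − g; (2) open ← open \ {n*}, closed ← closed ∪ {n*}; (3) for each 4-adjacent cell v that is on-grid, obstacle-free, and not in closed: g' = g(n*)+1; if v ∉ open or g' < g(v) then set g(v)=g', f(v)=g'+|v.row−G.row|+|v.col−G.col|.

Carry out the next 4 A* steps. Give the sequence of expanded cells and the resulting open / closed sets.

step 1: expand (0,4) (f=8, h=6) → closed; open now [(0,1) g=1 f=10, (0,5) g=3 f=8, (1,2) g=1 f=8, (1,3) g=2 f=8, (1,4) g=3 f=8]
step 2: expand (0,5) (f=8, h=5) → closed; open now [(0,1) g=1 f=10, (0,6) g=4 f=8, (1,2) g=1 f=8, (1,3) g=2 f=8, (1,4) g=3 f=8, (1,5) g=4 f=8]
step 3: expand (0,6) (f=8, h=4) → closed; open now [(0,1) g=1 f=10, (0,7) g=5 f=10, (1,2) g=1 f=8, (1,3) g=2 f=8, (1,4) g=3 f=8, (1,5) g=4 f=8, (1,6) g=5 f=8]
step 4: expand (1,6) (f=8, h=3) → closed; open now [(0,1) g=1 f=10, (0,7) g=5 f=10, (1,2) g=1 f=8, (1,3) g=2 f=8, (1,4) g=3 f=8, (1,5) g=4 f=8, (2,6) g=6 f=8]

order=[(0,4) → (0,5) → (0,6) → (1,6)]; open=[(0,1) g=1 f=10, (0,7) g=5 f=10, (1,2) g=1 f=8, (1,3) g=2 f=8, (1,4) g=3 f=8, (1,5) g=4 f=8, (2,6) g=6 f=8]; closed=[(0,2), (0,3), (0,4), (0,5), (0,6), (1,6)]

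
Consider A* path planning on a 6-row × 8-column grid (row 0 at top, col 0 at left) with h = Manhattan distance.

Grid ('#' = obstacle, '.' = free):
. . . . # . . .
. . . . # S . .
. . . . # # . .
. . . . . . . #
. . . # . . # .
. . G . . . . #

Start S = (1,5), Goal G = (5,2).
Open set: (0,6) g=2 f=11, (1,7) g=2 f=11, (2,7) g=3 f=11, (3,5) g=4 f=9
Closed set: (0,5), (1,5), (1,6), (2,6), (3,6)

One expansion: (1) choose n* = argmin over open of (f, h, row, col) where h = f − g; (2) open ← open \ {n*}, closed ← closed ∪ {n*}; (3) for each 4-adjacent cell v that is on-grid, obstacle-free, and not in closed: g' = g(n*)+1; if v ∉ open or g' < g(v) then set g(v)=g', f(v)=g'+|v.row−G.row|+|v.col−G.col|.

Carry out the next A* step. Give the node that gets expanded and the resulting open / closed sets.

expanded=(3,5); open=[(0,6) g=2 f=11, (1,7) g=2 f=11, (2,7) g=3 f=11, (3,4) g=5 f=9, (4,5) g=5 f=9]; closed=[(0,5), (1,5), (1,6), (2,6), (3,5), (3,6)]

step 1: expand (3,5) (f=9, h=5) → closed; open now [(0,6) g=2 f=11, (1,7) g=2 f=11, (2,7) g=3 f=11, (3,4) g=5 f=9, (4,5) g=5 f=9]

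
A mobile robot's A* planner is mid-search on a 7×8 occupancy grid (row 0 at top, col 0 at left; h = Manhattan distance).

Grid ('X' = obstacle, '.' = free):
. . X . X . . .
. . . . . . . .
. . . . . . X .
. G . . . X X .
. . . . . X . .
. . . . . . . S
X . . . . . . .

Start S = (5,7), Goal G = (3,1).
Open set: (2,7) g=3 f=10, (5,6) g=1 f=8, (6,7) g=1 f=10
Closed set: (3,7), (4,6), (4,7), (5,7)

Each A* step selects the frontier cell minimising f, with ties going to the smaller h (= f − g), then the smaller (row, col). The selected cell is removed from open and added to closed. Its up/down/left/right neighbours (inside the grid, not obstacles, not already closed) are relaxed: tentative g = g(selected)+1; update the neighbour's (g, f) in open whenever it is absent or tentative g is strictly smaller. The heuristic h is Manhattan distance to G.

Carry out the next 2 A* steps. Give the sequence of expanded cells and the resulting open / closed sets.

step 1: expand (5,6) (f=8, h=7) → closed; open now [(2,7) g=3 f=10, (5,5) g=2 f=8, (6,6) g=2 f=10, (6,7) g=1 f=10]
step 2: expand (5,5) (f=8, h=6) → closed; open now [(2,7) g=3 f=10, (5,4) g=3 f=8, (6,5) g=3 f=10, (6,6) g=2 f=10, (6,7) g=1 f=10]

order=[(5,6) → (5,5)]; open=[(2,7) g=3 f=10, (5,4) g=3 f=8, (6,5) g=3 f=10, (6,6) g=2 f=10, (6,7) g=1 f=10]; closed=[(3,7), (4,6), (4,7), (5,5), (5,6), (5,7)]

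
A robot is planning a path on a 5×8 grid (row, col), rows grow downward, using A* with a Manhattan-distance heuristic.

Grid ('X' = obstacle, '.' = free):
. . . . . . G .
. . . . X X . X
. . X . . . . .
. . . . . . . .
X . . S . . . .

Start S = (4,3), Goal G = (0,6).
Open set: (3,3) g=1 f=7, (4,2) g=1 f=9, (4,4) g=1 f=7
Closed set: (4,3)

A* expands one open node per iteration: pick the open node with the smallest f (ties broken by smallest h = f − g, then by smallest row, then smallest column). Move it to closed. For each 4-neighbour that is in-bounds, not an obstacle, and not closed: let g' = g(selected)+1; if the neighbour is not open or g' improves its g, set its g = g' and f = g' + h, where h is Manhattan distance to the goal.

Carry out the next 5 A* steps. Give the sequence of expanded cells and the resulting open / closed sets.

step 1: expand (3,3) (f=7, h=6) → closed; open now [(2,3) g=2 f=7, (3,2) g=2 f=9, (3,4) g=2 f=7, (4,2) g=1 f=9, (4,4) g=1 f=7]
step 2: expand (2,3) (f=7, h=5) → closed; open now [(1,3) g=3 f=7, (2,4) g=3 f=7, (3,2) g=2 f=9, (3,4) g=2 f=7, (4,2) g=1 f=9, (4,4) g=1 f=7]
step 3: expand (1,3) (f=7, h=4) → closed; open now [(0,3) g=4 f=7, (1,2) g=4 f=9, (2,4) g=3 f=7, (3,2) g=2 f=9, (3,4) g=2 f=7, (4,2) g=1 f=9, (4,4) g=1 f=7]
step 4: expand (0,3) (f=7, h=3) → closed; open now [(0,2) g=5 f=9, (0,4) g=5 f=7, (1,2) g=4 f=9, (2,4) g=3 f=7, (3,2) g=2 f=9, (3,4) g=2 f=7, (4,2) g=1 f=9, (4,4) g=1 f=7]
step 5: expand (0,4) (f=7, h=2) → closed; open now [(0,2) g=5 f=9, (0,5) g=6 f=7, (1,2) g=4 f=9, (2,4) g=3 f=7, (3,2) g=2 f=9, (3,4) g=2 f=7, (4,2) g=1 f=9, (4,4) g=1 f=7]

order=[(3,3) → (2,3) → (1,3) → (0,3) → (0,4)]; open=[(0,2) g=5 f=9, (0,5) g=6 f=7, (1,2) g=4 f=9, (2,4) g=3 f=7, (3,2) g=2 f=9, (3,4) g=2 f=7, (4,2) g=1 f=9, (4,4) g=1 f=7]; closed=[(0,3), (0,4), (1,3), (2,3), (3,3), (4,3)]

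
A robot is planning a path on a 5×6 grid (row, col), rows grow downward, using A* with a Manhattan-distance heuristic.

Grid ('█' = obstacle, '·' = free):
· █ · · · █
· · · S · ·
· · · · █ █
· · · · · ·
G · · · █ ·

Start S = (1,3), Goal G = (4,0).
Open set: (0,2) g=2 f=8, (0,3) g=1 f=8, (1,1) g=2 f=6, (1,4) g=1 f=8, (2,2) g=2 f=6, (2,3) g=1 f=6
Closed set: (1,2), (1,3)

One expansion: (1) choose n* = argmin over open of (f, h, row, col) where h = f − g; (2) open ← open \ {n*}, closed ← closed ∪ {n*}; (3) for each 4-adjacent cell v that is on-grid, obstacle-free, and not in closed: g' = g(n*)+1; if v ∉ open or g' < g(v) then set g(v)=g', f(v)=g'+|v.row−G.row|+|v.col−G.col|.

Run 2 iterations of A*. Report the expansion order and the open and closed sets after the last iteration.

order=[(1,1) → (1,0)]; open=[(0,0) g=4 f=8, (0,2) g=2 f=8, (0,3) g=1 f=8, (1,4) g=1 f=8, (2,0) g=4 f=6, (2,1) g=3 f=6, (2,2) g=2 f=6, (2,3) g=1 f=6]; closed=[(1,0), (1,1), (1,2), (1,3)]

step 1: expand (1,1) (f=6, h=4) → closed; open now [(0,2) g=2 f=8, (0,3) g=1 f=8, (1,0) g=3 f=6, (1,4) g=1 f=8, (2,1) g=3 f=6, (2,2) g=2 f=6, (2,3) g=1 f=6]
step 2: expand (1,0) (f=6, h=3) → closed; open now [(0,0) g=4 f=8, (0,2) g=2 f=8, (0,3) g=1 f=8, (1,4) g=1 f=8, (2,0) g=4 f=6, (2,1) g=3 f=6, (2,2) g=2 f=6, (2,3) g=1 f=6]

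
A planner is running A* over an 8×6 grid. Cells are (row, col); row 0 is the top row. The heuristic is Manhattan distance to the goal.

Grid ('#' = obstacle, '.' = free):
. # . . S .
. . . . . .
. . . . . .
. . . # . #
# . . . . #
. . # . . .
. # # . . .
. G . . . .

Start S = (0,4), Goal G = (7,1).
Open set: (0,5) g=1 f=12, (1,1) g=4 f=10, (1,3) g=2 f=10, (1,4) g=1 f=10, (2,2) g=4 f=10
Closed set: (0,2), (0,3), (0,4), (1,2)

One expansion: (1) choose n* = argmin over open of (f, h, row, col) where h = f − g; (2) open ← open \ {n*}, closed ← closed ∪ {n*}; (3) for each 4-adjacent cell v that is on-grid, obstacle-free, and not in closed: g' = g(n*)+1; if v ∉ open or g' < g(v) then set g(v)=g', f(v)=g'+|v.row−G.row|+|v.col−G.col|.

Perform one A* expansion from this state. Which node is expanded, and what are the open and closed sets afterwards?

step 1: expand (1,1) (f=10, h=6) → closed; open now [(0,5) g=1 f=12, (1,0) g=5 f=12, (1,3) g=2 f=10, (1,4) g=1 f=10, (2,1) g=5 f=10, (2,2) g=4 f=10]

expanded=(1,1); open=[(0,5) g=1 f=12, (1,0) g=5 f=12, (1,3) g=2 f=10, (1,4) g=1 f=10, (2,1) g=5 f=10, (2,2) g=4 f=10]; closed=[(0,2), (0,3), (0,4), (1,1), (1,2)]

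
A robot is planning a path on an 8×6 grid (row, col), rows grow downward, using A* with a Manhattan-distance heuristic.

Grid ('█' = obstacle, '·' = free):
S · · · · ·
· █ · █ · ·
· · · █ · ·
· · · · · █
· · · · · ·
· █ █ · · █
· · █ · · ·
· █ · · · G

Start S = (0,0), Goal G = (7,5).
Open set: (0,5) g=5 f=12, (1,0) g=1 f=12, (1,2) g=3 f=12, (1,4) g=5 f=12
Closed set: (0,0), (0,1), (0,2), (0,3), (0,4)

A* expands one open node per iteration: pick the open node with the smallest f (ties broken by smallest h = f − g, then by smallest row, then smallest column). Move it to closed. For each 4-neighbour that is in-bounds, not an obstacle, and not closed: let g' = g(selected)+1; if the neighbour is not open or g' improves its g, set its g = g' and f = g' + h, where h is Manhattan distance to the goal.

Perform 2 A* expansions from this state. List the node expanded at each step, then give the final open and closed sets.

order=[(0,5) → (1,5)]; open=[(1,0) g=1 f=12, (1,2) g=3 f=12, (1,4) g=5 f=12, (2,5) g=7 f=12]; closed=[(0,0), (0,1), (0,2), (0,3), (0,4), (0,5), (1,5)]

step 1: expand (0,5) (f=12, h=7) → closed; open now [(1,0) g=1 f=12, (1,2) g=3 f=12, (1,4) g=5 f=12, (1,5) g=6 f=12]
step 2: expand (1,5) (f=12, h=6) → closed; open now [(1,0) g=1 f=12, (1,2) g=3 f=12, (1,4) g=5 f=12, (2,5) g=7 f=12]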